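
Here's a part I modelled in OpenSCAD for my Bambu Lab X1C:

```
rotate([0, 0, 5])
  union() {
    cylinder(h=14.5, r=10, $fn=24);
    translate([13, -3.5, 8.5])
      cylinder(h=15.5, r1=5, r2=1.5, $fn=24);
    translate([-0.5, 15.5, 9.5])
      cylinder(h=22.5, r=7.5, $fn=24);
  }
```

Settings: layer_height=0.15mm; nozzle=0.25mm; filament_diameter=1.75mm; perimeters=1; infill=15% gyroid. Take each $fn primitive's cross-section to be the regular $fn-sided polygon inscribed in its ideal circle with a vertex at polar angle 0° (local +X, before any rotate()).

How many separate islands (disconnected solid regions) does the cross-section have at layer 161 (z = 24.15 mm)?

1

At z = 24.15 mm: the cylinder is absent (z outside [0, 14.5]); the cone at (13, -3.5) does not reach this height (z outside [8.5, 24]); the cylinder at (-0.5, 15.5): section is a regular 24-gon, circumradius r=7.5; Merging all regions: only the r=7.5 cylinder at (-0.5, 15.5) is present, so the union is just that shape — 1 connected region; (rotated 5° about Z; rotation is an isometry so areas/perimeters/island counts are preserved). Overall, the cross-section is a single solid region. Island count = 1.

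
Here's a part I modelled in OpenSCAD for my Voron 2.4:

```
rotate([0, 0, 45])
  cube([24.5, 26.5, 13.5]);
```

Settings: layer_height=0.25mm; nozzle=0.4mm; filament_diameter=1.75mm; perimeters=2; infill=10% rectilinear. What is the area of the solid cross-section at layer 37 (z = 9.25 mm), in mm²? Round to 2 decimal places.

649.25 mm²

At z = 9.25 mm: the cube is present — its section is the full 24.5×26.5 rectangle (area 649.25 mm²); (whole slice rotated 45° about Z — lengths, areas and connectivity unchanged). Overall, the cross-section is a single solid region. Net area = 649.25 mm².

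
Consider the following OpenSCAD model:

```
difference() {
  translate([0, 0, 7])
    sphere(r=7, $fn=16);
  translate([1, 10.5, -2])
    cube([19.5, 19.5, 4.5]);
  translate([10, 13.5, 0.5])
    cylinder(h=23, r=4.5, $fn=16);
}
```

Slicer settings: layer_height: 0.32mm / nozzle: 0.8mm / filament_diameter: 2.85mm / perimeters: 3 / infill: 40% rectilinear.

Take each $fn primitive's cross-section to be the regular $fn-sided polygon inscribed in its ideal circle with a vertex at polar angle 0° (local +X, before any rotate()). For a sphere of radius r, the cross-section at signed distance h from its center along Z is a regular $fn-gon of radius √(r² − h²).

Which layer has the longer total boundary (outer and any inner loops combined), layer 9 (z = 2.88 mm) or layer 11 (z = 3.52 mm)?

layer 11 (z = 3.52 mm)

Layer 9 (z = 2.88): the r=7 sphere contributes a regular 16-gon of circumradius √(7²−4.12²) = 5.659 (perimeter = 2·16·5.659·sin(180°/16) = 35.33 mm); the cube at (1, 10.5) is not intersected at this z (z outside [-2, 2.5]); the r=4.5 cylinder at (10, 13.5) gives a regular 16-gon of circumradius 4.5 (constant along its height) (perimeter = 2·16·4.500·sin(180°/16) = 28.09 mm); Subtracting the remaining from the first: starting from the r=7 sphere, the r=4.5 cylinder at (10, 13.5) misses the remaining region (no effect) — boundary = 35.33 mm. So its perimeter = 35.33 mm. Layer 11 (z = 3.52): the sphere: section is a regular 16-gon, circumradius = √(r²−h²) = √(7²−3.48²) = 6.074 (perimeter = 2·16·6.074·sin(180°/16) = 37.92 mm); the cube at (1, 10.5) does not reach this height (z outside [-2, 2.5]); the cylinder at (10, 13.5): section is a regular 16-gon, circumradius r=4.5 (perimeter = 2·16·4.500·sin(180°/16) = 28.09 mm); Subtracting the remaining from the first: starting from the r=7 sphere, the r=4.5 cylinder at (10, 13.5) misses the remaining region (no effect) — boundary = 37.92 mm. So its perimeter = 37.92 mm. Layer 11 is larger (37.92 vs 35.33 mm).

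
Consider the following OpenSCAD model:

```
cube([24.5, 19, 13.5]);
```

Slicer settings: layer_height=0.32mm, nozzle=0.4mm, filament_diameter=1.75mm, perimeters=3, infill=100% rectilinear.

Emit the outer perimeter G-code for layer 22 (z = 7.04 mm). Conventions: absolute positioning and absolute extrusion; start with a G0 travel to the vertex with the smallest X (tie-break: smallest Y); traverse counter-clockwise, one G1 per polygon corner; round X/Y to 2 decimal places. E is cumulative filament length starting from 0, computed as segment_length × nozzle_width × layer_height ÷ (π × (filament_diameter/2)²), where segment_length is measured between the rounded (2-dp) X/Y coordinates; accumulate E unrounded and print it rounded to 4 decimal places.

At z = 7.04 mm: the 24.5×19 cube contributes its full rectangle. The outline is a single polygon with 4 vertices. Extrusion per mm of travel: 0.4 × 0.32 / (π × 0.875²) = 0.053216. Accumulating E over each segment gives final E = 4.6298.

G0 X0.00 Y0.00 Z7.04
G1 X24.50 Y0.00 E1.3038
G1 X24.50 Y19.00 E2.3149
G1 X0.00 Y19.00 E3.6187
G1 X0.00 Y0.00 E4.6298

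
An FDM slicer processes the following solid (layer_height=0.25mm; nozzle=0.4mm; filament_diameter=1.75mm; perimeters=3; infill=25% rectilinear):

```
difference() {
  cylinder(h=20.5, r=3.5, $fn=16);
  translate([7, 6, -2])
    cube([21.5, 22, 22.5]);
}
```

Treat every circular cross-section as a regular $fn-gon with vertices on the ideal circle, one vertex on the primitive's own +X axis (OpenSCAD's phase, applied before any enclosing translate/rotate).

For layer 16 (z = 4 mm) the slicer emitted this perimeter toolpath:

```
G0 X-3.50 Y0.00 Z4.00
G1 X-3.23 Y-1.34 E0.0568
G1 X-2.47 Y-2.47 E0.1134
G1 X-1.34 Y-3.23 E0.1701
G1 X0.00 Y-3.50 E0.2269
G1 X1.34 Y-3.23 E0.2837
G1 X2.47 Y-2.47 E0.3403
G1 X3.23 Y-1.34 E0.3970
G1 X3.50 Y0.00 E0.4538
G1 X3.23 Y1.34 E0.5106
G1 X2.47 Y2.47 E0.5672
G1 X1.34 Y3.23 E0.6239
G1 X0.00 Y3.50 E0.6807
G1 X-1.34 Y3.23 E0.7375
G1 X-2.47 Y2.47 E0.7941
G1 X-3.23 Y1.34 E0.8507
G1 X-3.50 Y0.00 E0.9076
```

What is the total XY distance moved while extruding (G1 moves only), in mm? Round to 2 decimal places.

Sum the Euclidean lengths of each G1 segment: total = 21.83 mm.

21.83 mm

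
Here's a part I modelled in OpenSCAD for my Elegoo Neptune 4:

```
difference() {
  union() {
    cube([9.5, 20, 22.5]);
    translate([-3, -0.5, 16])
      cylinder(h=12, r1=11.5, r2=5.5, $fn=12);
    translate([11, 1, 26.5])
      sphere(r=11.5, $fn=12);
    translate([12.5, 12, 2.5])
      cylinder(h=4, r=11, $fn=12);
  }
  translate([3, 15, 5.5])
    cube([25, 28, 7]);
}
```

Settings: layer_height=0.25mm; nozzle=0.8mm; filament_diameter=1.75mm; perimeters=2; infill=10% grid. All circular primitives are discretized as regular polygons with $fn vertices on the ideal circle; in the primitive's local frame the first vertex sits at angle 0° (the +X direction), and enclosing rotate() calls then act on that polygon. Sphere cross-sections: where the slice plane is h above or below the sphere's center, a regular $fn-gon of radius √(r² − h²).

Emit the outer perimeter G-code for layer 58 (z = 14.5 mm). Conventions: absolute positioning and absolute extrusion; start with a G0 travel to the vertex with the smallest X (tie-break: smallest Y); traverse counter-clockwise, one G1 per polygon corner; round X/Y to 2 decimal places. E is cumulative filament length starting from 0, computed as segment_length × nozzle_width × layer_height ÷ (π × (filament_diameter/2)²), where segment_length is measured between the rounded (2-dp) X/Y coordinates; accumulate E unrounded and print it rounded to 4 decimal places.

At z = 14.5 mm: the 9.5×20 cube contributes its full rectangle; the cone at (-3, -0.5) does not reach this height (z outside [16, 28]); the sphere at (11, 1) is not intersected at this z (|z−center|=12.000 > r=11.5); the cylinder at (12.5, 12) is not intersected at this z (z outside [2.5, 6.5]); Taking the union: only the 9.5×20 cube is present, so the union is just that shape — 1 connected region; the cube at (3, 15) does not reach this height (z outside [5.5, 12.5]); Taking the first minus the rest: none of the subtracted shapes is present at this height, so the result so far is unchanged — 1 connected region. The outline is a single polygon with 4 vertices. Extrusion per mm of travel: 0.8 × 0.25 / (π × 0.875²) = 0.083150. Accumulating E over each segment gives final E = 4.9059.

G0 X0.00 Y0.00 Z14.50
G1 X9.50 Y0.00 E0.7899
G1 X9.50 Y20.00 E2.4529
G1 X0.00 Y20.00 E3.2429
G1 X0.00 Y0.00 E4.9059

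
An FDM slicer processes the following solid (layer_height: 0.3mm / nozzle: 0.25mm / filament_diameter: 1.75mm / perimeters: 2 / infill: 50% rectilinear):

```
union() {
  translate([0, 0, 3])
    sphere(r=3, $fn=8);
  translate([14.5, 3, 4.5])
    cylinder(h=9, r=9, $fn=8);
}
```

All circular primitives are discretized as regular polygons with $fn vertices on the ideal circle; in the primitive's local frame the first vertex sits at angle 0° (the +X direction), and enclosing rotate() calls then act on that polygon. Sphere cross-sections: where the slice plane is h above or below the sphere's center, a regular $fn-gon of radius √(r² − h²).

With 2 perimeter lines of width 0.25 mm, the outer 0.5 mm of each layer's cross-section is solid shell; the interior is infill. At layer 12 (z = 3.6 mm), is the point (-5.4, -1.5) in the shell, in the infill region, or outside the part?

outside

At z = 3.6 mm: the r=3 sphere contributes a regular 8-gon of circumradius √(3²−0.6²) = 2.939; the cylinder at (14.5, 3) does not reach this height (z outside [4.5, 13.5]); Combining (union): only the r=3 sphere is present, so the union is just that shape — 1 connected region. Overall, the cross-section is a single solid region. The nearest boundary edge runs (-2.94, 0.00)→(-2.08, -2.08); distance from the point to it = 2.85 mm. The point is not inside any of the regions above, so it lies outside the cross-section (2.85 mm from the nearest boundary).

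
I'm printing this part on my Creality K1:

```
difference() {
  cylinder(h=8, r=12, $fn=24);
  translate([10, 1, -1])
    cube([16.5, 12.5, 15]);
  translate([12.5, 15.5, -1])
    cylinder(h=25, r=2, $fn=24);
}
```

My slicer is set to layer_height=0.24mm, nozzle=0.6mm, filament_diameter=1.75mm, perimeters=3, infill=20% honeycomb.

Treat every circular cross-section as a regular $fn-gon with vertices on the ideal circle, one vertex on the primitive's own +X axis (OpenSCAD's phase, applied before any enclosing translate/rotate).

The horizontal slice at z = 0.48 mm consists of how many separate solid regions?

1

At z = 0.48 mm: the cylinder: section is a regular 24-gon, circumradius r=12; the cube at (10, 1) is present — its section is the full 16.5×12.5 rectangle; the cylinder at (12.5, 15.5): section is a regular 24-gon, circumradius r=2; Taking the first minus the rest: starting from the r=12 cylinder, the 16.5×12.5 cube at (10, 1) partially overlaps it — only the 6.61 mm² overlap (of its 206.25 mm²) is removed, clipping the outline; the r=2 cylinder at (12.5, 15.5) misses the remaining region (no effect) — 1 connected region. The result has 1 disconnected region.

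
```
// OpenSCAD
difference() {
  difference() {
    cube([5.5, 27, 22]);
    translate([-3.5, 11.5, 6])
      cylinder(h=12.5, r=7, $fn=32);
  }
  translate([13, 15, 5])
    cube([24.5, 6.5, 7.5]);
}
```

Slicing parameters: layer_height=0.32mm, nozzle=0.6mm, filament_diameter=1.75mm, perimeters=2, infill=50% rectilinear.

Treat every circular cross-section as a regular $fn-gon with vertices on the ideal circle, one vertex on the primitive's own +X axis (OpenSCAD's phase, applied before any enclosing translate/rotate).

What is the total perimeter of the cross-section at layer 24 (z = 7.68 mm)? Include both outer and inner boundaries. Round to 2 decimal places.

At z = 7.68 mm: the cube (footprint 5.5×27) is included at this height (perimeter 65.00 mm); the r=7 cylinder at (-3.5, 11.5) gives a regular 32-gon of circumradius 7 (constant along its height) (perimeter = 2·32·7.000·sin(180°/32) = 43.91 mm); Subtracting the remaining from the first: starting from the 5.5×27 cube, the r=7 cylinder at (-3.5, 11.5) partially overlaps it — only the 29.77 mm² overlap (of its 152.95 mm²) is removed, clipping the outline — boundary = 67.55 mm; the 24.5×6.5 cube at (13, 15) contributes its full rectangle (perimeter 62.00 mm); Subtracting the remaining from the first: starting from that combined region, the 24.5×6.5 cube at (13, 15) misses the remaining region (no effect) — boundary = 67.55 mm. Overall, the cross-section is a single solid region. Total boundary length (outer) = 67.55 mm.

67.55 mm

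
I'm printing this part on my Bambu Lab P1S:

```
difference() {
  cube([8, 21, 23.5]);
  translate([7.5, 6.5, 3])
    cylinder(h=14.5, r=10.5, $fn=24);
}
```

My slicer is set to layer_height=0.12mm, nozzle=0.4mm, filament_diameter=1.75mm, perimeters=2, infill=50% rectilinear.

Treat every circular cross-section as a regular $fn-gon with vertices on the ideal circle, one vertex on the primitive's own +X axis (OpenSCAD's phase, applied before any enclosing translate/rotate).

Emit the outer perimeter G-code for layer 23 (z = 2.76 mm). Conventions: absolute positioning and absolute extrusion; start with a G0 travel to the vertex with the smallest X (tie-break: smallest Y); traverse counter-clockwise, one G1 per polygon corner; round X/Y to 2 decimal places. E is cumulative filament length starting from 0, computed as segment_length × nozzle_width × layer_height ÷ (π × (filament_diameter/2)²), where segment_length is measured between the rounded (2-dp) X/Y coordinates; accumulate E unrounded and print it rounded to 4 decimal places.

G0 X0.00 Y0.00 Z2.76
G1 X8.00 Y0.00 E0.1596
G1 X8.00 Y21.00 E0.5787
G1 X0.00 Y21.00 E0.7384
G1 X0.00 Y0.00 E1.1575

At z = 2.76 mm: the 8×21 cube contributes its full rectangle; the cylinder at (7.5, 6.5) does not reach this height (z outside [3, 17.5]); Taking the first minus the rest: none of the subtracted shapes is present at this height, so the 8×21 cube is unchanged — 1 connected region. The outline is a single polygon with 4 vertices. Extrusion per mm of travel: 0.4 × 0.12 / (π × 0.875²) = 0.019956. Accumulating E over each segment gives final E = 1.1575.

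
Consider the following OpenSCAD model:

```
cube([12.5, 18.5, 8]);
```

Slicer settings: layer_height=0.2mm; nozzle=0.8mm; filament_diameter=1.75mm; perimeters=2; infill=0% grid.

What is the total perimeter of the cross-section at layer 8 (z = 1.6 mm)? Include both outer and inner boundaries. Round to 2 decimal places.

62.00 mm

At z = 1.6 mm: the cube is present — its section is the full 12.5×18.5 rectangle (perimeter 62.00 mm). Overall, the cross-section is a single solid region. Total boundary length (outer) = 62.00 mm.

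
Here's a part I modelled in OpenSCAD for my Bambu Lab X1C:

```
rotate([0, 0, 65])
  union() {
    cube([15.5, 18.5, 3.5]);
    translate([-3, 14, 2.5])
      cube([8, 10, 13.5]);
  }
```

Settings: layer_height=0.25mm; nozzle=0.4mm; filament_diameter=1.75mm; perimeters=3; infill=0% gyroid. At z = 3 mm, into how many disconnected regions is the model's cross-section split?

1

At z = 3 mm: the cube is present — its section is the full 15.5×18.5 rectangle; the cube at (-3, 14) is present — its section is the full 8×10 rectangle; Merging all regions: the regions partially overlap (shared area 22.50 mm²), so overlapping operands fuse into one piece — 1 connected region; (rotated 65° about Z; rotation is an isometry so areas/perimeters/island counts are preserved). The result has 1 disconnected region.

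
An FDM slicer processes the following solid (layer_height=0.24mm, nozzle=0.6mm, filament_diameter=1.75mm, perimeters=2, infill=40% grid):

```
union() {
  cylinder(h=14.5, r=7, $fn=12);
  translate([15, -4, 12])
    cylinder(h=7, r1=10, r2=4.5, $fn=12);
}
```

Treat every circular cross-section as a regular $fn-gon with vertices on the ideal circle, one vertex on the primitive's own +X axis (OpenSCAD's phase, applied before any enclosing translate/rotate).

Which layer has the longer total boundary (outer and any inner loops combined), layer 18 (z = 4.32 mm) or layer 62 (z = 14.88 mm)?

Layer 18 (z = 4.32): the r=7 cylinder contributes a regular 12-gon of circumradius 7 (perimeter = 2·12·7.000·sin(180°/12) = 43.48 mm); the cone at (15, -4) does not reach this height (z outside [12, 19]); Combining (union): only the r=7 cylinder is present, so the union is just that shape — boundary = 43.48 mm. So its perimeter = 43.48 mm. Layer 62 (z = 14.88): the cylinder is not intersected at this z (z outside [0, 14.5]); the cone at (15, -4) (r1=10→r2=4.5) has section circumradius 7.737 here — a regular 12-gon (perimeter = 2·12·7.737·sin(180°/12) = 48.06 mm); Combining (union): only the cone at (15, -4) is present, so the union is just that shape — boundary = 48.06 mm. So its perimeter = 48.06 mm. Layer 62 is larger (48.06 vs 43.48 mm).

layer 62 (z = 14.88 mm)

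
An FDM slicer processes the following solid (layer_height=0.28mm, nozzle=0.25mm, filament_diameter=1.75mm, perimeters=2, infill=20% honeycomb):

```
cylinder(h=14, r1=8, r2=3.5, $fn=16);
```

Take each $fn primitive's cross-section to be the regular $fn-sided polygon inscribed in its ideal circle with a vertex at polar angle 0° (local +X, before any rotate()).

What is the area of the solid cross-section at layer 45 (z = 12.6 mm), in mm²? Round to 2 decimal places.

47.77 mm²

At z = 12.6 mm: the cone: at t=0.900 of its height the radius interpolates to r₁+(r₂−r₁)t = 3.950, giving a regular 16-gon of that circumradius (area = (16/2)·3.950²·sin(360°/16) = 47.77 mm²). Overall, the cross-section is a single solid region. Net area = 47.77 mm².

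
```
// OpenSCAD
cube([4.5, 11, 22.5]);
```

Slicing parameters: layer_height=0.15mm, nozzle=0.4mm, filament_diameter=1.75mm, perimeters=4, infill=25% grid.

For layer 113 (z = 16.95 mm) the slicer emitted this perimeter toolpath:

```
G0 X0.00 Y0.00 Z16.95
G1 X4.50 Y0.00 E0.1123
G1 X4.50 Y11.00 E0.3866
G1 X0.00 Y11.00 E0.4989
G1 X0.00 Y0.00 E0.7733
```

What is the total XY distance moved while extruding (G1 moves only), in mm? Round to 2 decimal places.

31.00 mm

Sum the Euclidean lengths of each G1 segment: total = 31.00 mm.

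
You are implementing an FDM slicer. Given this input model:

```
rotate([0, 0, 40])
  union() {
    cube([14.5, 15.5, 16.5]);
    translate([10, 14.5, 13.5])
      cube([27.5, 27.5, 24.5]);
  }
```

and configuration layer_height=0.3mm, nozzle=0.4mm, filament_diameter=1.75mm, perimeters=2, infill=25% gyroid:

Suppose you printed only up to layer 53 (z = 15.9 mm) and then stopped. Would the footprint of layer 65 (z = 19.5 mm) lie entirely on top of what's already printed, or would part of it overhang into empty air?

entirely on top

Compare the two slices. At z = 15.9: the 14.5×15.5 cube contributes its full rectangle (area 224.75 mm²); the cube at (10, 14.5) is present — its section is the full 27.5×27.5 rectangle (area 756.25 mm²); Taking the union: the regions partially overlap — summed areas 981.00 mm² minus the doubly-counted overlap 4.50 mm² gives 976.50 mm² — area = 976.50 mm²; (whole slice rotated 40° about Z — lengths, areas and connectivity unchanged). At z = 19.5: the cube does not reach this height (z outside [0, 16.5]); the cube at (10, 14.5) (footprint 27.5×27.5) is included at this height (area 756.25 mm²); Taking the union: only the 27.5×27.5 cube at (10, 14.5) is present, so the union is just that shape — area = 756.25 mm²; (rotated 40° about Z; rotation is an isometry so areas/perimeters/island counts are preserved). Checking containment: the cross-section at z = 19.5 is a subset of the cross-section at z = 15.9.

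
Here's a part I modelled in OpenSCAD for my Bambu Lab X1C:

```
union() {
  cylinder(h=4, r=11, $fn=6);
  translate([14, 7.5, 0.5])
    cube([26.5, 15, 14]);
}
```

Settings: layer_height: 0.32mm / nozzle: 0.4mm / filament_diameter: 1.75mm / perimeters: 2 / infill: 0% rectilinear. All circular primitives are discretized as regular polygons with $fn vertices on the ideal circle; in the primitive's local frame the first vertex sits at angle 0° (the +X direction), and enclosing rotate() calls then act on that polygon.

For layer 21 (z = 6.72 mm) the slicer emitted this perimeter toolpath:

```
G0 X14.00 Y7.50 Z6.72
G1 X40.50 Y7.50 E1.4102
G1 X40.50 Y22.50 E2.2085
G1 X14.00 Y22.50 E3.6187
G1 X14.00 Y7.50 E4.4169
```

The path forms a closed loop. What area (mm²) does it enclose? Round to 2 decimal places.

Apply the shoelace formula to the sequence of (X, Y) vertices; enclosed area = 397.50 mm².

397.50 mm²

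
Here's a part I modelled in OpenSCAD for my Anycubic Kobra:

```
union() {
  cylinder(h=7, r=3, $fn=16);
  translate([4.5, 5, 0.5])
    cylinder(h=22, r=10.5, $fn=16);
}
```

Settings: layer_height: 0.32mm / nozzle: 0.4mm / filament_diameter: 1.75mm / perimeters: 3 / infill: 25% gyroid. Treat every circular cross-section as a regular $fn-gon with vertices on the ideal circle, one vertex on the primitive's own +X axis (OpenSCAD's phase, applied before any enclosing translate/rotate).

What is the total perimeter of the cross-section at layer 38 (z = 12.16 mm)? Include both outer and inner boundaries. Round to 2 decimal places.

65.55 mm

At z = 12.16 mm: the cylinder does not reach this height (z outside [0, 7]); the cylinder at (4.5, 5): section is a regular 16-gon, circumradius r=10.5 (perimeter = 2·16·10.500·sin(180°/16) = 65.55 mm); Combining (union): only the r=10.5 cylinder at (4.5, 5) is present, so the union is just that shape — boundary = 65.55 mm. Overall, the cross-section is a single solid region. Total boundary length (outer) = 65.55 mm.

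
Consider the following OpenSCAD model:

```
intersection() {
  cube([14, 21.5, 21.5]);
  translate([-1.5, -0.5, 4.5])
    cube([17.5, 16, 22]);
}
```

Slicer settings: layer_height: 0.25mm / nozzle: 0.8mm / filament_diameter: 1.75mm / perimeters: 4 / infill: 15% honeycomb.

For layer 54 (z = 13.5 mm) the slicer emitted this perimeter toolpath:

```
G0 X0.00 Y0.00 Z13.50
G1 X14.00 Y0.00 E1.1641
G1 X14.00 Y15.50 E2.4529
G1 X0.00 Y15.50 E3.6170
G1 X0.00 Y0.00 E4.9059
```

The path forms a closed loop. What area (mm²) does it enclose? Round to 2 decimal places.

Apply the shoelace formula to the sequence of (X, Y) vertices; enclosed area = 217.00 mm².

217.00 mm²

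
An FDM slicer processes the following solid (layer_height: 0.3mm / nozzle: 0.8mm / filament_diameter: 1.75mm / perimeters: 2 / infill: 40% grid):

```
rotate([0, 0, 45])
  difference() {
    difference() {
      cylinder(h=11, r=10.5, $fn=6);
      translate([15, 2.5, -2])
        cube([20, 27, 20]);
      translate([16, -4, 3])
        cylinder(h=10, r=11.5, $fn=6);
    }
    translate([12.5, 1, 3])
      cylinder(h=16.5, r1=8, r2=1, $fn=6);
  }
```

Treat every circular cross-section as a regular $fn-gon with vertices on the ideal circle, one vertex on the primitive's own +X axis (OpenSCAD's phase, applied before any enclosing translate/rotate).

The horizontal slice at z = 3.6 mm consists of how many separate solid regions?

1

At z = 3.6 mm: the cylinder: section is a regular 6-gon, circumradius r=10.5; the 20×27 cube at (15, 2.5) contributes its full rectangle; the cylinder at (16, -4): section is a regular 6-gon, circumradius r=11.5; Subtracting the remaining from the first: starting from the r=10.5 cylinder, the 20×27 cube at (15, 2.5) misses the remaining region (no effect); the r=11.5 cylinder at (16, -4) partially overlaps it — only the 26.56 mm² overlap (of its 343.60 mm²) is removed, clipping the outline — 1 connected region; the cone at (12.5, 1) contributes a regular 6-gon of circumradius 7.745 (interpolated between r1=8 and r2=1 at t=0.036); Subtracting the remaining from the first: starting from the result so far, the cone at (12.5, 1) partially overlaps it — only the 11.78 mm² overlap (of its 155.86 mm²) is removed, clipping the outline — 1 connected region; (whole slice rotated 45° about Z — lengths, areas and connectivity unchanged). The result has 1 disconnected region.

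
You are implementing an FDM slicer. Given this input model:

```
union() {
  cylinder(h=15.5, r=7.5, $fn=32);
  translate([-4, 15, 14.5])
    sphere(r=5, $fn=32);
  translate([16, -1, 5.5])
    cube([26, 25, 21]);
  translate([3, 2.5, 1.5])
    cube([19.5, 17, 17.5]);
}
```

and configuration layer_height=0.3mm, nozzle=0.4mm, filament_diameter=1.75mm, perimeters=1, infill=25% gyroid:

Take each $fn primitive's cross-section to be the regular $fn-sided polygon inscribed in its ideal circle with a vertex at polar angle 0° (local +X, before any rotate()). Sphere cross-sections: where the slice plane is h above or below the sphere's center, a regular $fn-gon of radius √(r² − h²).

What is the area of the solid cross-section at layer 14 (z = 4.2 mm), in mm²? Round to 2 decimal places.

At z = 4.2 mm: the cylinder: section is a regular 32-gon, circumradius r=7.5 (area = (32/2)·7.500²·sin(360°/32) = 175.58 mm²); the sphere at (-4, 15) does not reach this height (|z−center|=10.300 > r=5); the cube at (16, -1) does not reach this height (z outside [5.5, 26.5]); the 19.5×17 cube at (3, 2.5) contributes its full rectangle (area 331.50 mm²); Taking the union: the regions partially overlap — summed areas 507.08 mm² minus the doubly-counted overlap 11.25 mm² gives 495.83 mm² — area = 495.83 mm². Overall, the cross-section is a single solid region. Net area = 495.83 mm².

495.83 mm²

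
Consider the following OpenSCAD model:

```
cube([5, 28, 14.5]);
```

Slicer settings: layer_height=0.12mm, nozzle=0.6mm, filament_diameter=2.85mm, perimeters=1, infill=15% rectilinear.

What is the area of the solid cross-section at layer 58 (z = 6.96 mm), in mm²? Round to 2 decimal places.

At z = 6.96 mm: the cube is present — its section is the full 5×28 rectangle (area 140.00 mm²). Overall, the cross-section is a single solid region. Net area = 140.00 mm².

140.00 mm²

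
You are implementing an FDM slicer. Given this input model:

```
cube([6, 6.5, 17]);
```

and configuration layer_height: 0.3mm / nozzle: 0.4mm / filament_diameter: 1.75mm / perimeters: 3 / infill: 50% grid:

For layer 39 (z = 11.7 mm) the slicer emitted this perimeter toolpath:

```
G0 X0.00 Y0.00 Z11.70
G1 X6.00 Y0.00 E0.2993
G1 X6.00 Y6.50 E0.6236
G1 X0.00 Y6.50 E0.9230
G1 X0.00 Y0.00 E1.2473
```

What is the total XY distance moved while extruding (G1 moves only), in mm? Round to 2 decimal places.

25.00 mm

Sum the Euclidean lengths of each G1 segment: total = 25.00 mm.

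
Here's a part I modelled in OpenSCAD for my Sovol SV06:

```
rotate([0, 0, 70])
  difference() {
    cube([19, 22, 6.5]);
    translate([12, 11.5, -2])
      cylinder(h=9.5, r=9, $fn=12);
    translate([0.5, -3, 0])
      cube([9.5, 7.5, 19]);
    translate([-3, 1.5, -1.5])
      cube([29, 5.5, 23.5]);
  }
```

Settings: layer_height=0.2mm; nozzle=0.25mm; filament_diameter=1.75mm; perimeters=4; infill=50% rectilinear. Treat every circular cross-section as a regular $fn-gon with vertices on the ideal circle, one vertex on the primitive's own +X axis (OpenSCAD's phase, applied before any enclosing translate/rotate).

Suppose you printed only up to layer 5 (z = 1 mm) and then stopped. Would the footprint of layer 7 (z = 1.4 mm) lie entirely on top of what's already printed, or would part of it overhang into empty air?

entirely on top

Compare the two slices. At z = 1: the 19×22 cube contributes its full rectangle (area 418.00 mm²); the r=9 cylinder at (12, 11.5) gives a regular 12-gon of circumradius 9 (constant along its height) (area = (12/2)·9.000²·sin(360°/12) = 243.00 mm²); the 9.5×7.5 cube at (0.5, -3) contributes its full rectangle (area 71.25 mm²); the cube at (-3, 1.5) is present — its section is the full 29×5.5 rectangle (area 159.50 mm²); After the difference (first − rest): starting from the 19×22 cube (418.00 mm²), the r=9 cylinder at (12, 11.5) partially overlaps it — only the 229.80 mm² overlap (of its 243.00 mm²) is removed, clipping the outline; the 9.5×7.5 cube at (0.5, -3) partially overlaps it — only the 39.61 mm² overlap (of its 71.25 mm²) is removed, clipping the outline; the 29×5.5 cube at (-3, 1.5) partially overlaps it — only the 33.53 mm² overlap (of its 159.50 mm²) is removed, clipping the outline — area = 115.07 mm²; (whole slice rotated 70° about Z — lengths, areas and connectivity unchanged). At z = 1.4: the cube is present — its section is the full 19×22 rectangle (area 418.00 mm²); the r=9 cylinder at (12, 11.5) gives a regular 12-gon of circumradius 9 (constant along its height) (area = (12/2)·9.000²·sin(360°/12) = 243.00 mm²); the 9.5×7.5 cube at (0.5, -3) contributes its full rectangle (area 71.25 mm²); the cube at (-3, 1.5) (footprint 29×5.5) is included at this height (area 159.50 mm²); After the difference (first − rest): starting from the 19×22 cube (418.00 mm²), the r=9 cylinder at (12, 11.5) partially overlaps it — only the 229.80 mm² overlap (of its 243.00 mm²) is removed, clipping the outline; the 9.5×7.5 cube at (0.5, -3) partially overlaps it — only the 39.61 mm² overlap (of its 71.25 mm²) is removed, clipping the outline; the 29×5.5 cube at (-3, 1.5) partially overlaps it — only the 33.53 mm² overlap (of its 159.50 mm²) is removed, clipping the outline — area = 115.07 mm²; (rotated 70° about Z; rotation is an isometry so areas/perimeters/island counts are preserved). Checking containment: the cross-section at z = 1.4 is a subset of the cross-section at z = 1.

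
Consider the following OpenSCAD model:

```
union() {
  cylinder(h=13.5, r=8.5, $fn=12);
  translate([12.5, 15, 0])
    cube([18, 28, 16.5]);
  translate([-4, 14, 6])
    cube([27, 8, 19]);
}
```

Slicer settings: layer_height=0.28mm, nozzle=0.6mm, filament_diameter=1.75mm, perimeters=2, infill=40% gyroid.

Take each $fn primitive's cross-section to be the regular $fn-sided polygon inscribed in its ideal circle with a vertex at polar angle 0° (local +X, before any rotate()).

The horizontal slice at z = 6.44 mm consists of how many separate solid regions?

At z = 6.44 mm: the r=8.5 cylinder gives a regular 12-gon of circumradius 8.5 (constant along its height); the 18×28 cube at (12.5, 15) contributes its full rectangle; the cube at (-4, 14) (footprint 27×8) is included at this height; Merging all regions: the regions partially overlap (shared area 73.50 mm²), so overlapping operands fuse into one piece — 2 connected regions. The result has 2 disconnected regions.

2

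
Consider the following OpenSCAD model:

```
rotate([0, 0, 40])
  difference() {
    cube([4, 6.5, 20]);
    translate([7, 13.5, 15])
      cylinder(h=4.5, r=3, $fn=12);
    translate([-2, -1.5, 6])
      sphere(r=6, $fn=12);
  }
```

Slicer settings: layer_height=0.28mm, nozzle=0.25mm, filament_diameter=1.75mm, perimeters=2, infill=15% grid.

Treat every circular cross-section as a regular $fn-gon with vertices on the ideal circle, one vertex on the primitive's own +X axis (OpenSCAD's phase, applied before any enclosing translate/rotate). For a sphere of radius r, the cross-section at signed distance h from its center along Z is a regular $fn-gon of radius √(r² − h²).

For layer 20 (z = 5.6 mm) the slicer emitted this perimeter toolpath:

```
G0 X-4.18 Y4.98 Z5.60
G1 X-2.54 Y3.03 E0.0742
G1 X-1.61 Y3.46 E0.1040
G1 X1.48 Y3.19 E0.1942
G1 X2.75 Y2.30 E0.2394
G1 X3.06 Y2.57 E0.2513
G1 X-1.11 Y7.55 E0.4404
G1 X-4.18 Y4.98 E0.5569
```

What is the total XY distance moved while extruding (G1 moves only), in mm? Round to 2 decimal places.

19.14 mm

Sum the Euclidean lengths of each G1 segment: total = 19.14 mm.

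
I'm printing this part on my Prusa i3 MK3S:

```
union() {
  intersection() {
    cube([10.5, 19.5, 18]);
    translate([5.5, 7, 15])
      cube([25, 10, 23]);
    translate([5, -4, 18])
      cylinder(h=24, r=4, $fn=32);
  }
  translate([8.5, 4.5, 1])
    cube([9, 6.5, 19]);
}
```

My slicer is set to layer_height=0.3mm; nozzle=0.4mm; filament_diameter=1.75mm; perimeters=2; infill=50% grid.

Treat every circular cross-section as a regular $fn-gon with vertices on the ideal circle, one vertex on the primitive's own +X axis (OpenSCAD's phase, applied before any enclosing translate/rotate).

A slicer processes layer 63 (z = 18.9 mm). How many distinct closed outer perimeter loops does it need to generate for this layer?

1

At z = 18.9 mm: the cube is absent (z outside [0, 18]); the cube at (5.5, 7) (footprint 25×10) is included at this height; the r=4 cylinder at (5, -4) contributes a regular 32-gon of circumradius 4; After intersecting: at least one operand is absent at this height, so nothing remains; the 9×6.5 cube at (8.5, 4.5) contributes its full rectangle; Taking the union: only the 9×6.5 cube at (8.5, 4.5) is present, so the union is just that shape — 1 connected region. The result has 1 disconnected region.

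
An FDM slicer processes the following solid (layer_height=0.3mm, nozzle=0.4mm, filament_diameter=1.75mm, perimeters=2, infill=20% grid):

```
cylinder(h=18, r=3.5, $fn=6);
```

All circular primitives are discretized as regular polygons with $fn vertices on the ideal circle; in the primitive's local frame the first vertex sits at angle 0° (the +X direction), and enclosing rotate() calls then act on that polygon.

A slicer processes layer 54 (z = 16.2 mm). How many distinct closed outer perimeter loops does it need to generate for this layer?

At z = 16.2 mm: the r=3.5 cylinder gives a regular 6-gon of circumradius 3.5 (constant along its height). The result has 1 disconnected region.

1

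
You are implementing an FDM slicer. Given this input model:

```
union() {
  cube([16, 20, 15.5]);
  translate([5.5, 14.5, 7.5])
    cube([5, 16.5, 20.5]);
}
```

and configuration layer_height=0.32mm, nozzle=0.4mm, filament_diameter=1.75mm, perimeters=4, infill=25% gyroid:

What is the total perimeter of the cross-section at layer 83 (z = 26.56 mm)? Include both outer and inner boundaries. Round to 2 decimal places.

At z = 26.56 mm: the cube is absent (z outside [0, 15.5]); the 5×16.5 cube at (5.5, 14.5) contributes its full rectangle (perimeter 43.00 mm); Merging all regions: only the 5×16.5 cube at (5.5, 14.5) is present, so the union is just that shape — boundary = 43.00 mm. Overall, the cross-section is a single solid region. Total boundary length (outer) = 43.00 mm.

43.00 mm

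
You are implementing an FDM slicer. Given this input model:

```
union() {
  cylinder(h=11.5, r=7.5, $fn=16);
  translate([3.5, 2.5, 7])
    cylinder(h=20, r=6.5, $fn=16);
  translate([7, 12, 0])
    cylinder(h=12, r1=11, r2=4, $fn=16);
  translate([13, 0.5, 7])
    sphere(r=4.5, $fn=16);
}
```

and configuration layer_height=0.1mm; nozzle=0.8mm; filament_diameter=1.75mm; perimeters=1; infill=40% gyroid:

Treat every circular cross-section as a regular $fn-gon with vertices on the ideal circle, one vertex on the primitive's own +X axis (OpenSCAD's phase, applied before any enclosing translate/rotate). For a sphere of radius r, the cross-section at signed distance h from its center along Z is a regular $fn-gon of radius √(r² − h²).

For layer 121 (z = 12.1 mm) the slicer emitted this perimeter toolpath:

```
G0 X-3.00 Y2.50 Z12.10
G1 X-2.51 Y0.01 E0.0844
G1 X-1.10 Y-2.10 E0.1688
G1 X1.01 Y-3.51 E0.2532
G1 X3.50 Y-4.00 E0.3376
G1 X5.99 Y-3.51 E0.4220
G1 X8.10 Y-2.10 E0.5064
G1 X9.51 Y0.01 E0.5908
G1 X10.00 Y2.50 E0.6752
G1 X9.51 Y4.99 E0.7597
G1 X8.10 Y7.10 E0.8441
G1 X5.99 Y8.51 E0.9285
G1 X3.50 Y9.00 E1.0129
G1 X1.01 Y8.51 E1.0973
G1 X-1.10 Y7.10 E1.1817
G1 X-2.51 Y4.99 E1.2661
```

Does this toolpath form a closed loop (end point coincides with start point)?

no

Start point (G0): (-3.00, 2.50). End point (last G1): the path does not return to the start — open.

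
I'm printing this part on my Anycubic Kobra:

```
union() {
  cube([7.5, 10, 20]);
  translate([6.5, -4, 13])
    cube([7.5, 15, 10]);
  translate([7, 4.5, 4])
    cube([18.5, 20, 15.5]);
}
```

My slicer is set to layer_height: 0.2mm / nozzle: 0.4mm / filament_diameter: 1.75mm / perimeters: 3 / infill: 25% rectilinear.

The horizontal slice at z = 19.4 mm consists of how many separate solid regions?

At z = 19.4 mm: the cube is present — its section is the full 7.5×10 rectangle; the 7.5×15 cube at (6.5, -4) contributes its full rectangle; the 18.5×20 cube at (7, 4.5) contributes its full rectangle; Taking the union: the regions partially overlap (shared area 55.50 mm²), so overlapping operands fuse into one piece — 1 connected region. The result has 1 disconnected region.

1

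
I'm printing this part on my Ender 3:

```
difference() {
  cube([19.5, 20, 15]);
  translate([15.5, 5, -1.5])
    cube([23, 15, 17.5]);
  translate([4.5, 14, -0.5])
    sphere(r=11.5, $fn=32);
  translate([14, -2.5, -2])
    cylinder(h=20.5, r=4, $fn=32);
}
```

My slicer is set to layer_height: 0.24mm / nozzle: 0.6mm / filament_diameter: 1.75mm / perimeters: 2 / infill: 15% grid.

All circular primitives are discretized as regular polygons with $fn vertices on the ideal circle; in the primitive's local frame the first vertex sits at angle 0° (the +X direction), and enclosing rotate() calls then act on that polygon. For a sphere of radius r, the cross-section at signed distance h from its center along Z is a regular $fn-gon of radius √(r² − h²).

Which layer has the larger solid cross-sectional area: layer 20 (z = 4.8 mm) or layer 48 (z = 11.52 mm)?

Layer 20 (z = 4.8): the 19.5×20 cube contributes its full rectangle (area 390.00 mm²); the cube at (15.5, 5) is present — its section is the full 23×15 rectangle (area 345.00 mm²); the r=11.5 sphere at (4.5, 14) contributes a regular 32-gon of circumradius √(11.5²−5.3²) = 10.206 (area = (32/2)·10.206²·sin(360°/32) = 325.13 mm²); the r=4 cylinder at (14, -2.5) gives a regular 32-gon of circumradius 4 (constant along its height) (area = (32/2)·4.000²·sin(360°/32) = 49.94 mm²); After the difference (first − rest): starting from the 19.5×20 cube (390.00 mm²), the 23×15 cube at (15.5, 5) partially overlaps it — only the 60.00 mm² overlap (of its 345.00 mm²) is removed, clipping the outline; the r=11.5 sphere at (4.5, 14) partially overlaps it — only the 209.82 mm² overlap (of its 325.13 mm²) is removed, clipping the outline; the r=4 cylinder at (14, -2.5) partially overlaps it — only the 6.43 mm² overlap (of its 49.94 mm²) is removed, clipping the outline — area = 113.75 mm². So its area = 113.75 mm². Layer 48 (z = 11.52): the 19.5×20 cube contributes its full rectangle (area 390.00 mm²); the 23×15 cube at (15.5, 5) contributes its full rectangle (area 345.00 mm²); the sphere at (4.5, 14) is absent (|z−center|=12.020 > r=11.5); the cylinder at (14, -2.5): section is a regular 32-gon, circumradius r=4 (area = (32/2)·4.000²·sin(360°/32) = 49.94 mm²); Taking the first minus the rest: starting from the 19.5×20 cube (390.00 mm²), the 23×15 cube at (15.5, 5) partially overlaps it — only the 60.00 mm² overlap (of its 345.00 mm²) is removed, clipping the outline; the r=4 cylinder at (14, -2.5) partially overlaps it — only the 6.43 mm² overlap (of its 49.94 mm²) is removed, clipping the outline — area = 323.57 mm². So its area = 323.57 mm². Layer 48 is larger (323.57 vs 113.75 mm²).

layer 48 (z = 11.52 mm)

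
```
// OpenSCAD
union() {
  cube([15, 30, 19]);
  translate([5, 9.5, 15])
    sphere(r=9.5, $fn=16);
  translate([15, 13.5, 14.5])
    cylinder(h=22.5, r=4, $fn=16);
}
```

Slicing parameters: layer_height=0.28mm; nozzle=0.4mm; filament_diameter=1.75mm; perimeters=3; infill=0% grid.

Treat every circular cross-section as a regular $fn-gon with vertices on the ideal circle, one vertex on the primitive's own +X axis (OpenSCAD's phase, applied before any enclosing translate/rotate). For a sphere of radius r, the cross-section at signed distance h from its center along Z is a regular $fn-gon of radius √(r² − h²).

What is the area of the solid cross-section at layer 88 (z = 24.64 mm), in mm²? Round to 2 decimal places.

48.98 mm²

At z = 24.64 mm: the cube is absent (z outside [0, 19]); the sphere at (5, 9.5) does not reach this height (|z−center|=9.640 > r=9.5); the r=4 cylinder at (15, 13.5) contributes a regular 16-gon of circumradius 4 (area = (16/2)·4.000²·sin(360°/16) = 48.98 mm²); Combining (union): only the r=4 cylinder at (15, 13.5) is present, so the union is just that shape — area = 48.98 mm². Overall, the cross-section is a single solid region. Net area = 48.98 mm².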